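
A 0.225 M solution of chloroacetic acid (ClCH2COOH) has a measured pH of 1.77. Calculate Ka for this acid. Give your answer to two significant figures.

[H+] = 10^(-1.77) = 1.70 × 10^-2 M
At equilibrium [HA] = 0.225 − 1.70 × 10^-2 = 2.08 × 10^-1 M
Ka = [H+][A-]/[HA] = (1.70 × 10^-2)² / 2.08 × 10^-1 = 1.4 × 10^-3

Ka = 1.4 × 10^-3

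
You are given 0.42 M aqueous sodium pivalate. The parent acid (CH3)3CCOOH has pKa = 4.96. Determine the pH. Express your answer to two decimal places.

(CH3)3CCOO- is the conjugate base of the weak acid (CH3)3CCOOH.
Ka = 10^(−4.96) = 1.10 × 10^-5
Kb = Kw/Ka = 1.0×10^-14 / 1.10 × 10^-5 = 9.09 × 10^-10
Kb = x²/(0.42 − x) = 9.09 × 10^-10
Assume x ≪ 0.42: x ≈ √(9.09 × 10^-10 × 0.42) = 1.95 × 10^-5 M
pOH = −log(1.95 × 10^-5) = 4.71; pH = 14.00 − 4.71 = 9.29

pH = 9.29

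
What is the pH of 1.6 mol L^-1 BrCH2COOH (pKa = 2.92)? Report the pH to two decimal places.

BrCH2COOH ⇌ BrCH2COO- + H+
Ka = 10^(−2.92) = 1.20 × 10^-3
Ka = [H+]²/(1.6 − [H+]) = 1.20 × 10^-3
Since Ka ≪ C₀, [H+] ≈ √(Ka·C₀) = 4.38 × 10^-2 M.
Check: 2.7% ionized — well under 5%, approximation valid.
pH = −log[H+] = −log(4.38 × 10^-2) = 1.36

pH = 1.36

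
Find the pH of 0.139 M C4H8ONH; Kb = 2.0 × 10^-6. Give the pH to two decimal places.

pH = 10.72

C4H8ONH + H2O ⇌ C4H8ONH2+ + OH-
From the ICE table, Kb = x²/(0.139 − x) = 2.0 × 10^-6.
Assume x ≪ 0.139: x ≈ √(2.0 × 10^-6 × 0.139) = 5.27 × 10^-4 M
(x/C₀ = 0.38% < 5%, so the approximation holds.)
pOH = −log(5.27 × 10^-4) = 3.28; pH = 14.00 − 3.28 = 10.72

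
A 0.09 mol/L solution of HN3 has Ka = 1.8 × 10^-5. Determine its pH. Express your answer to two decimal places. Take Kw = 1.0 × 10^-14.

pH = 2.90

HN3 ⇌ N3- + H+
Ka = x²/(0.09 − x) = 1.8 × 10^-5
Since Ka ≪ C₀, x ≈ √(Ka·C₀) = 1.27 × 10^-3 M.
(x/C₀ = 1.4% < 5%, so the approximation holds.)
pH = −log(1.27 × 10^-3) = 2.90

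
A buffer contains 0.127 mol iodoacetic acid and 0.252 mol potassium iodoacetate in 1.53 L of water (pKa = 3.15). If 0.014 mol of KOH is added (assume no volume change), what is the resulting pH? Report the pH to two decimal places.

pH = 3.52

After neutralization: n(ICH2COOH) = 0.113 mol, n(ICH2COO-) = 0.266 mol.
Henderson–Hasselbalch with mole ratio 0.266/0.113: pH = 3.15 + (+0.372)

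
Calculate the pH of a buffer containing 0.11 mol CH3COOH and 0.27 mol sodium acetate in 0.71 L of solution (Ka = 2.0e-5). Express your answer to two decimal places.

pH = 5.09

pKa = −log(2.0 × 10^-5) = 4.699
Henderson–Hasselbalch: pH = pKa + log([CH3COO-]/[CH3COOH]) = 4.699 + log(0.27/0.11)
pH = 4.699 + (+0.390) = 5.09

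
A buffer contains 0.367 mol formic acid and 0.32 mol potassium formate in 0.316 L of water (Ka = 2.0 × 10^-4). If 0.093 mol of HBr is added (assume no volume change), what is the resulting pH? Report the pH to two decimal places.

Added H+ converts HCOO- to HCOOH: HCOOH → 0.46 mol, HCOO- → 0.227 mol.
pKa = −log(2.0 × 10^-4) = 3.699
pH = pKa + log(n_HCOO-/n_HCOOH) = 3.699 + log(0.227/0.46) = 3.699 + (-0.307)

pH = 3.39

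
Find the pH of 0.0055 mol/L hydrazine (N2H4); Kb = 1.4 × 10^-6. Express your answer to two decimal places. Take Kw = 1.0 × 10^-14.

pH = 9.94

N2H4 + H2O ⇌ N2H5+ + OH-
Kb = x²/(0.0055 − x) = 1.4 × 10^-6
Since Kb ≪ C₀, x ≈ √(Kb·C₀) = 8.77 × 10^-5 M.
pOH = 4.06, so pH = 14.00 − pOH = 9.94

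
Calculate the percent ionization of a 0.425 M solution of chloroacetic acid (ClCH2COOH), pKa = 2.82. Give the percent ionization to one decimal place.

5.8%

ClCH2COOH ⇌ ClCH2COO- + H+; let x = [H+] at equilibrium.
Ka = 10^(−2.82) = 1.51 × 10^-3
Ka = x²/(C₀ − x); solving the quadratic gives x = 2.46 × 10^-2 M.
% ionization = x/C₀ × 100% = 2.46 × 10^-2/0.425 × 100% = 5.8%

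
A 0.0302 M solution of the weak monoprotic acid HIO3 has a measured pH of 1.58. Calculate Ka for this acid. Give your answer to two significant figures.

[H+] = 10^(-1.58) = 2.63 × 10^-2 M
At equilibrium [HA] = 0.0302 − 2.63 × 10^-2 = 3.90 × 10^-3 M
Ka = [H+][A-]/[HA] = (2.63 × 10^-2)² / 3.90 × 10^-3 = 1.8 × 10^-1

Ka = 1.8 × 10^-1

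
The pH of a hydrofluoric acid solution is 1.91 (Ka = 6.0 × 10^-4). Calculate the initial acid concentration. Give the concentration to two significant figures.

[H+] = 10^(-1.91) = 1.23 × 10^-2 M = x
Ka = x²/(C₀ − x) ⇒ C₀ = x + x²/Ka
C₀ = 1.23 × 10^-2 + (1.23 × 10^-2)²/(6.0 × 10^-4) = 2.64 × 10^-1 M

C₀ = 2.6 × 10^-1 M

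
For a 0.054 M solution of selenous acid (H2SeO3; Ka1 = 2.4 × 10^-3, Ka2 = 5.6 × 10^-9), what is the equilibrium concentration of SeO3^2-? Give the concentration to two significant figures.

5.6 × 10^-9 M

First ionization gives [H+] ≈ [HSeO3-] = 1.02 × 10^-2 M.
Second step: Ka2 = [H+][SeO3^2-]/[HSeO3-] ≈ [SeO3^2-] (since [H+] ≈ [HSeO3-]).
So [SeO3^2-] ≈ Ka2.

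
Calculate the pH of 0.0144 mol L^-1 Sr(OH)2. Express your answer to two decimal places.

Sr(OH)2 is a strong base (each formula unit releases 2 OH-); [OH-] = 0.0288 M.
pOH = -log(0.0288) = 1.54
pH = 14.00 - 1.54 = 12.46

pH = 12.46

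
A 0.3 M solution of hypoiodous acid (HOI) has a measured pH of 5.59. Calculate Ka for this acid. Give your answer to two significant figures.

Ka = 2.2 × 10^-11

[H+] = 10^(-5.59) = 2.57 × 10^-6 M
At equilibrium [HA] = 0.3 − 2.57 × 10^-6 = 3.00 × 10^-1 M
Ka = [H+][A-]/[HA] = (2.57 × 10^-6)² / 3.00 × 10^-1 = 2.2 × 10^-11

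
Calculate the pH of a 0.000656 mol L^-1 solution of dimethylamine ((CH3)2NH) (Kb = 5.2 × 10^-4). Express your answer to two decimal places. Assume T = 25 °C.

(CH3)2NH + H2O ⇌ (CH3)2NH2+ + OH-
Kb = [OH-]²/(0.000656 − [OH-]) = 5.2 × 10^-4
[OH-] is not negligible relative to C₀; solve [OH-]² + 0.00052·[OH-] − 3.41e-07 = 0.
[OH-] = (−Kb + √(Kb² + 4·Kb·C₀))/2 = 3.79 × 10^-4 M
pOH = 3.42, so pH = 14.00 − pOH = 10.58

pH = 10.58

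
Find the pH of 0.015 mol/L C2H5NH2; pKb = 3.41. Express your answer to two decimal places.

C2H5NH2 + H2O ⇌ C2H5NH3+ + OH-
Kb = 10^(−3.41) = 3.89 × 10^-4
Let x = [OH-] at equilibrium. Kb = x²/(0.015 − x).
The 5% rule fails; solving x² + Kb·x − Kb·C₀ = 0 exactly:
x = [−0.000389 + √(0.000389² + 2.33e-05)]/2 = 2.23 × 10^-3 M
pOH = −log(2.23 × 10^-3) = 2.65; pH = 14.00 − 2.65 = 11.35

pH = 11.35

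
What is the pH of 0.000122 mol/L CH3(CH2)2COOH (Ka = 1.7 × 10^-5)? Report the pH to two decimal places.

CH3(CH2)2COOH ⇌ CH3(CH2)2COO- + H+
From the ICE table, Ka = x²/(0.000122 − x) = 1.7 × 10^-5.
Here C₀/Ka ≈ 7.18, so the small-x approximation fails. Use the quadratic:
x = [−1.7e-05 + √(1.7e-05² + 8.3e-09)]/2 = 3.78 × 10^-5 M
pH = −log(3.78 × 10^-5) = 4.42

pH = 4.42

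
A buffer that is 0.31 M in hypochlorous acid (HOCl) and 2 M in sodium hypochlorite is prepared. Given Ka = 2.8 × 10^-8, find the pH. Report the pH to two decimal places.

pKa = −log(2.8 × 10^-8) = 7.553
pH = pKa + log([A⁻]/[HA]) = 7.553 + log(2/0.31)
pH = 7.553 + (+0.810) = 8.36

pH = 8.36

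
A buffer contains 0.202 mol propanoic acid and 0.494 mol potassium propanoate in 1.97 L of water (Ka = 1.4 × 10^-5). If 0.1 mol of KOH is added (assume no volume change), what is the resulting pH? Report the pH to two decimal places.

pH = 5.62

OH- converts CH3CH2COOH to CH3CH2COO-: CH3CH2COOH → 0.102 mol, CH3CH2COO- → 0.594 mol.
pKa = −log(1.4 × 10^-5) = 4.854
pH = pKa + log(n_CH3CH2COO-/n_CH3CH2COOH) = 4.854 + log(0.594/0.102) = 4.854 + (+0.765)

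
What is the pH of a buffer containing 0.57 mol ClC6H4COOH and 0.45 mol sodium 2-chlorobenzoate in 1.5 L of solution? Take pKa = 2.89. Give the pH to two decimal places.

pH = pKa + log([A⁻]/[HA]) = 2.89 + log(0.45/0.57)
pH = 2.89 + (-0.103) = 2.79

pH = 2.79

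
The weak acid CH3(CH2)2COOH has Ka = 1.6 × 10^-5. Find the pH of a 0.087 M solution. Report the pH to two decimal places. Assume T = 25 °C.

CH3(CH2)2COOH ⇌ CH3(CH2)2COO- + H+
Ka = [H+]²/(0.087 − [H+]) = 1.6 × 10^-5
Assume [H+] ≪ 0.087: [H+] ≈ √(1.6 × 10^-5 × 0.087) = 1.18 × 10^-3 M
([H+]/C₀ = 1.4% < 5%, so the approximation holds.)
pH = −log[H+] = −log(1.18 × 10^-3) = 2.93

pH = 2.93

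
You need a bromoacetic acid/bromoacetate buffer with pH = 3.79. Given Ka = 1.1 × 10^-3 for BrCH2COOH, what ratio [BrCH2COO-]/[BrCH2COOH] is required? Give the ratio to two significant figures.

ratio = 6.8

pKa = -log(1.1 × 10^-3) = 2.959
pH = pKa + log(r) ⇒ log(r) = 3.79 − 2.959 = +0.831
r = [BrCH2COO-]/[BrCH2COOH] = 10^(+0.831) = 6.78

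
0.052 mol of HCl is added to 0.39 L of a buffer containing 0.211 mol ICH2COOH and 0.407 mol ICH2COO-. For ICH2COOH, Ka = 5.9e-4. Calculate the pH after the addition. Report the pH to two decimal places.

pH = 3.36

Added H+ converts ICH2COO- to ICH2COOH: ICH2COOH → 0.263 mol, ICH2COO- → 0.355 mol.
pKa = −log(5.9 × 10^-4) = 3.229
pH = pKa + log(n_ICH2COO-/n_ICH2COOH) = 3.229 + log(0.355/0.263) = 3.229 + (+0.130)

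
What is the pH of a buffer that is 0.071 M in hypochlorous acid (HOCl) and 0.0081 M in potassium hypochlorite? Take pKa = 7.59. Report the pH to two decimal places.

Henderson–Hasselbalch: pH = pKa + log([OCl-]/[HOCl]) = 7.59 + log(0.0081/0.071)
pH = 7.59 + (-0.943) = 6.65

pH = 6.65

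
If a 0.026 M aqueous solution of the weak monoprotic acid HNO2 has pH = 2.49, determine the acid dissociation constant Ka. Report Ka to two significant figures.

Ka = 4.6 × 10^-4

[H+] = 10^(-2.49) = 3.24 × 10^-3 M
At equilibrium [HA] = 0.026 − 3.24 × 10^-3 = 2.28 × 10^-2 M
Ka = [H+][A-]/[HA] = (3.24 × 10^-3)² / 2.28 × 10^-2 = 4.6 × 10^-4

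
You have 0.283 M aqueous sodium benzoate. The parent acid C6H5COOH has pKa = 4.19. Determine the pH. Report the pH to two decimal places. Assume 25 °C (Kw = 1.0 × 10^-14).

C6H5COO- is the conjugate base of the weak acid C6H5COOH.
Ka = 10^(−4.19) = 6.46 × 10^-5
Kb = Kw/Ka = 1.0×10^-14 / 6.46 × 10^-5 = 1.55 × 10^-10
From the ICE table, Kb = x²/(0.283 − x) = 1.55 × 10^-10.
Neglecting x in the denominator: x = √(1.55 × 10^-10 × 0.283) = 6.62 × 10^-6 M
(x/C₀ = 0.0023% < 5%, so the approximation holds.)
pOH = 5.18, so pH = 14.00 − pOH = 8.82

pH = 8.82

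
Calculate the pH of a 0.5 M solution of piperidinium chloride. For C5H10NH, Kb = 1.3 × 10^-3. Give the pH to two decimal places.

pH = 5.71

C5H10NH2+ is the conjugate acid of the weak base C5H10NH.
Ka = Kw/Kb = 1.0×10^-14 / 1.3 × 10^-3 = 7.69 × 10^-12
Ka = [H+]²/(0.5 − [H+]) = 7.69 × 10^-12
Assume [H+] ≪ 0.5: [H+] ≈ √(7.69 × 10^-12 × 0.5) = 1.96 × 10^-6 M
Check: 0.00039% ionized — well under 5%, approximation valid.
pH = −log(1.96 × 10^-6) = 5.71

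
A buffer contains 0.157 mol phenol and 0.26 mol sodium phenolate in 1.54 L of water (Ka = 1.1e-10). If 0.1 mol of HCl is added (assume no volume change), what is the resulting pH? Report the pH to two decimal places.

pH = 9.75

After neutralization: n(C6H5OH) = 0.257 mol, n(C6H5O-) = 0.16 mol.
pKa = −log(1.1 × 10^-10) = 9.959
pH = pKa + log(n_C6H5O-/n_C6H5OH) = 9.959 + log(0.16/0.257) = 9.959 + (-0.206)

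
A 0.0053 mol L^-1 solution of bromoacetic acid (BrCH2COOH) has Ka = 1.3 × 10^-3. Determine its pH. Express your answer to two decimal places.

BrCH2COOH ⇌ BrCH2COO- + H+
Let x = [H+] at equilibrium. Ka = x²/(0.0053 − x).
Here C₀/Ka ≈ 4.08, so the small-x approximation fails. Use the quadratic:
x = [−0.0013 + √(0.0013² + 2.76e-05)]/2 = 2.05 × 10^-3 M
pH = −log(2.05 × 10^-3) = 2.69

pH = 2.69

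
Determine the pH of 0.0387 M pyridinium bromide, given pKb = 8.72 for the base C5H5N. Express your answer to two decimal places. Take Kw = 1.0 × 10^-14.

C5H5NH+ is the conjugate acid of the weak base C5H5N.
Kb = 10^(−8.72) = 1.91 × 10^-9
Ka = Kw/Kb = 1.0×10^-14 / 1.91 × 10^-9 = 5.24 × 10^-6
From the ICE table, Ka = x²/(0.0387 − x) = 5.24 × 10^-6.
Since Ka ≪ C₀, x ≈ √(Ka·C₀) = 4.50 × 10^-4 M.
Check: 1.2% ionized — well under 5%, approximation valid.
pH = −log[H+] = −log(4.50 × 10^-4) = 3.35

pH = 3.35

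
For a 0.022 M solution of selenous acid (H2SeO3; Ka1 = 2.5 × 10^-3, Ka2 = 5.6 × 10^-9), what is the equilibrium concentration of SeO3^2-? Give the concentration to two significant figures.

First ionization gives [H+] ≈ [HSeO3-] = 6.27 × 10^-3 M.
Second step: Ka2 = [H+][SeO3^2-]/[HSeO3-] ≈ [SeO3^2-] (since [H+] ≈ [HSeO3-]).
So [SeO3^2-] ≈ Ka2.

5.6 × 10^-9 M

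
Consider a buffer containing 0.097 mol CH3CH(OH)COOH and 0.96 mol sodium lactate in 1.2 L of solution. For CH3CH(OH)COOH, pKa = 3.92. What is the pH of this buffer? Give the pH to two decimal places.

pH = 4.92

pH = pKa + log([A⁻]/[HA]) = 3.92 + log(0.96/0.097)
pH = 3.92 + (+0.995) = 4.92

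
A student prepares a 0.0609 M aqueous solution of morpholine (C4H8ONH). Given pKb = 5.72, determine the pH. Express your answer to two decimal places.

C4H8ONH + H2O ⇌ C4H8ONH2+ + OH-
Kb = 10^(−5.72) = 1.91 × 10^-6
Kb = [OH-]²/(0.0609 − [OH-]) = 1.91 × 10^-6
Assume [OH-] ≪ 0.0609: [OH-] ≈ √(1.91 × 10^-6 × 0.0609) = 3.41 × 10^-4 M
pOH = 3.47, so pH = 14.00 − pOH = 10.53

pH = 10.53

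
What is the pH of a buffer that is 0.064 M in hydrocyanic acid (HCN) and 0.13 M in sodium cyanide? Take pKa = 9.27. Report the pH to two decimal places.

pH = pKa + log([A⁻]/[HA]) = 9.27 + log(0.13/0.064)
pH = 9.27 + (+0.308) = 9.58

pH = 9.58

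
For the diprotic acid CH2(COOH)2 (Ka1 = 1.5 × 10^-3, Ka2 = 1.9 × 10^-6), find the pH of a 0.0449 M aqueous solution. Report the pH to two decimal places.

pH = 2.13

Ka1 ≫ Ka2, so treat the first dissociation as the only significant source of H+.
Ka1 = x²/(0.0449 − x) = 1.5 × 10^-3
Solving the quadratic: x = (−Ka1 + √(Ka1² + 4·Ka1·C₀))/2 = 7.49 × 10^-3 M
pH = −log(7.49 × 10^-3) = 2.13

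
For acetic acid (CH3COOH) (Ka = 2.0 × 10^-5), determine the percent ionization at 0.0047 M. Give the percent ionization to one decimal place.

6.3%

CH3COOH ⇌ CH3COO- + H+; let x = [H+] at equilibrium.
Solve x² + 2e-05x − 9.4e-08 = 0 → x = 2.97 × 10^-4 M
% ionization = x/C₀ × 100% = 2.97 × 10^-4/0.0047 × 100% = 6.3%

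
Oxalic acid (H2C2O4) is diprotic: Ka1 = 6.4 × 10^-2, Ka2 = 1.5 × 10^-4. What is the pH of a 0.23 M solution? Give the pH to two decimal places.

pH = 1.03

Ka1 ≫ Ka2, so treat the first dissociation as the only significant source of H+.
Ka1 = x²/(0.23 − x) = 6.4 × 10^-2
Solving the quadratic: x = (−Ka1 + √(Ka1² + 4·Ka1·C₀))/2 = 9.35 × 10^-2 M
pH = −log(9.35 × 10^-2) = 1.03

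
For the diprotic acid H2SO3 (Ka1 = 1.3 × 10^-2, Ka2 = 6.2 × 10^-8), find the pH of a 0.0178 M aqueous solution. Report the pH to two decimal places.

pH = 2.00

Ka1 ≫ Ka2, so treat the first dissociation as the only significant source of H+.
Ka1 = x²/(0.0178 − x) = 1.3 × 10^-2
Solving the quadratic: x = (−Ka1 + √(Ka1² + 4·Ka1·C₀))/2 = 1.00 × 10^-2 M
pH = −log(1.00 × 10^-2) = 2.00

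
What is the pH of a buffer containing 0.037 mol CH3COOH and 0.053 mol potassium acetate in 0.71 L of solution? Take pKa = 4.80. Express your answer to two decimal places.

pH = pKa + log([A⁻]/[HA]) = 4.80 + log(0.053/0.037)
pH = 4.80 + (+0.156) = 4.96

pH = 4.96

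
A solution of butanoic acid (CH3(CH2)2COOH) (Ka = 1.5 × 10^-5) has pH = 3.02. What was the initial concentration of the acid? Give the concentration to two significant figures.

C₀ = 6.2 × 10^-2 M

[H+] = 10^(-3.02) = 9.55 × 10^-4 M = x
Ka = x²/(C₀ − x) ⇒ C₀ = x + x²/Ka
C₀ = 9.55 × 10^-4 + (9.55 × 10^-4)²/(1.5 × 10^-5) = 6.18 × 10^-2 M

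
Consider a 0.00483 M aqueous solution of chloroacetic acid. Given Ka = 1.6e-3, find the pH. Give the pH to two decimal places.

pH = 2.68

ClCH2COOH ⇌ ClCH2COO- + H+
Ka = [H+]²/(0.00483 − [H+]) = 1.6 × 10^-3
[H+] is not negligible relative to C₀; solve [H+]² + 0.0016·[H+] − 7.73e-06 = 0.
[H+] = [−0.0016 + √(0.0016² + 3.09e-05)]/2 = 2.09 × 10^-3 M
pH = −log[H+] = −log(2.09 × 10^-3) = 2.68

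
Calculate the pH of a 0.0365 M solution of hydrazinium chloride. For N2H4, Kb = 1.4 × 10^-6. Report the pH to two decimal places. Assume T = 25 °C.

N2H5+ is the conjugate acid of the weak base N2H4.
Ka = Kw/Kb = 1.0×10^-14 / 1.4 × 10^-6 = 7.14 × 10^-9
Ka = x²/(0.0365 − x) = 7.14 × 10^-9
Since Ka ≪ C₀, x ≈ √(Ka·C₀) = 1.61 × 10^-5 M.
Check: 0.044% ionized — well under 5%, approximation valid.
pH = −log[H+] = −log(1.61 × 10^-5) = 4.79

pH = 4.79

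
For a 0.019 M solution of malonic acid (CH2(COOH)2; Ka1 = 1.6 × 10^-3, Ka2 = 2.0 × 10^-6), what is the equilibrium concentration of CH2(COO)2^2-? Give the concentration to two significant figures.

First ionization gives [H+] ≈ [CH2(COOH)COO-] = 4.77 × 10^-3 M.
Second step: Ka2 = [H+][CH2(COO)2^2-]/[CH2(COOH)COO-] ≈ [CH2(COO)2^2-] (since [H+] ≈ [CH2(COOH)COO-]).
So [CH2(COO)2^2-] ≈ Ka2.

2.0 × 10^-6 M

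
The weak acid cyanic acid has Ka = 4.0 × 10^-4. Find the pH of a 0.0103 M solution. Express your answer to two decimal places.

pH = 2.74

HOCN ⇌ OCN- + H+
Ka = x²/(0.0103 − x) = 4.0 × 10^-4
Here C₀/Ka ≈ 25.8, so the small-x approximation fails. Use the quadratic:
x = (−Ka + √(Ka² + 4·Ka·C₀))/2 = 1.84 × 10^-3 M
pH = −log[H+] = −log(1.84 × 10^-3) = 2.74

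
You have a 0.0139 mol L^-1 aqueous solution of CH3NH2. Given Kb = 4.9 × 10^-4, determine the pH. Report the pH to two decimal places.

CH3NH2 + H2O ⇌ CH3NH3+ + OH-
Kb = [OH-]²/(0.0139 − [OH-]) = 4.9 × 10^-4
[OH-] is not negligible relative to C₀; solve [OH-]² + 0.00049·[OH-] − 6.81e-06 = 0.
[OH-] = (−Kb + √(Kb² + 4·Kb·C₀))/2 = 2.38 × 10^-3 M
pOH = −log(2.38 × 10^-3) = 2.62; pH = 14.00 − 2.62 = 11.38

pH = 11.38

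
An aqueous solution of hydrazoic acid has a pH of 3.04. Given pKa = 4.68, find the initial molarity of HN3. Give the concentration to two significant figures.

[H+] = 10^(-3.04) = 9.12 × 10^-4 M = x
Ka = 10^(−4.68) = 2.09 × 10^-5
Ka = x²/(C₀ − x) ⇒ C₀ = x + x²/Ka
C₀ = 9.12 × 10^-4 + (9.12 × 10^-4)²/(2.09 × 10^-5) = 4.07 × 10^-2 M

C₀ = 4.1 × 10^-2 M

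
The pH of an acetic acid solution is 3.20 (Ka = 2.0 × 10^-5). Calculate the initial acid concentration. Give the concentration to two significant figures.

[H+] = 10^(-3.20) = 6.31 × 10^-4 M = x
Ka = x²/(C₀ − x) ⇒ C₀ = x + x²/Ka
C₀ = 6.31 × 10^-4 + (6.31 × 10^-4)²/(2.0 × 10^-5) = 2.05 × 10^-2 M

C₀ = 2.1 × 10^-2 M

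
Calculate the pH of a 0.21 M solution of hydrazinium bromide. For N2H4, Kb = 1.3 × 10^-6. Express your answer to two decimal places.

pH = 4.40

N2H5+ is the conjugate acid of the weak base N2H4.
Ka = Kw/Kb = 1.0×10^-14 / 1.3 × 10^-6 = 7.69 × 10^-9
Let x = [H+] at equilibrium. Ka = x²/(0.21 − x).
Neglecting x in the denominator: x = √(7.69 × 10^-9 × 0.21) = 4.02 × 10^-5 M
pH = −log(4.02 × 10^-5) = 4.40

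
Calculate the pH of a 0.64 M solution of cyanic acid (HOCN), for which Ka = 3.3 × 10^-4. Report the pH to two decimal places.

pH = 1.84

HOCN ⇌ OCN- + H+
Ka = [H+]²/(0.64 − [H+]) = 3.3 × 10^-4
Since Ka ≪ C₀, [H+] ≈ √(Ka·C₀) = 1.45 × 10^-2 M.
([H+]/C₀ = 2.3% < 5%, so the approximation holds.)
pH = −log(1.45 × 10^-2) = 1.84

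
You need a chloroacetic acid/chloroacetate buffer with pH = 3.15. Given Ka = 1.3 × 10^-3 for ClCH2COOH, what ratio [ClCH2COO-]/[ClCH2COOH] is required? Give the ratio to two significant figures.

pKa = -log(1.3 × 10^-3) = 2.886
pH = pKa + log(r) ⇒ log(r) = 3.15 − 2.886 = +0.264
r = [ClCH2COO-]/[ClCH2COOH] = 10^(+0.264) = 1.84

ratio = 1.8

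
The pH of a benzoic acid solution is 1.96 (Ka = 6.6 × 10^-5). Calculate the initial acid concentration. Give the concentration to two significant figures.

C₀ = 1.8 M

[H+] = 10^(-1.96) = 1.10 × 10^-2 M = x
Ka = x²/(C₀ − x) ⇒ C₀ = x + x²/Ka
C₀ = 1.10 × 10^-2 + (1.10 × 10^-2)²/(6.6 × 10^-5) = 1.84 M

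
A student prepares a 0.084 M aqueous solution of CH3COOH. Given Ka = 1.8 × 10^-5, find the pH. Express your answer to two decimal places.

pH = 2.91

CH3COOH ⇌ CH3COO- + H+
Ka = [H+]²/(0.084 − [H+]) = 1.8 × 10^-5
Neglecting [H+] in the denominator: [H+] = √(1.8 × 10^-5 × 0.084) = 1.23 × 10^-3 M
pH = −log(1.23 × 10^-3) = 2.91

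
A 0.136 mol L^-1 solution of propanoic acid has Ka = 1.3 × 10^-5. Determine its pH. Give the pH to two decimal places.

pH = 2.88

CH3CH2COOH ⇌ CH3CH2COO- + H+
Ka = [H+]²/(0.136 − [H+]) = 1.3 × 10^-5
Since Ka ≪ C₀, [H+] ≈ √(Ka·C₀) = 1.33 × 10^-3 M.
([H+]/C₀ = 0.98% < 5%, so the approximation holds.)
pH = −log(1.33 × 10^-3) = 2.88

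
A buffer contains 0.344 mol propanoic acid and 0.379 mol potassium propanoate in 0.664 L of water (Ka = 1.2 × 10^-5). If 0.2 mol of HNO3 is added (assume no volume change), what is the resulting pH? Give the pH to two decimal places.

Added H+ converts CH3CH2COO- to CH3CH2COOH: CH3CH2COOH → 0.544 mol, CH3CH2COO- → 0.179 mol.
pKa = −log(1.2 × 10^-5) = 4.921
pH = pKa + log(n_CH3CH2COO-/n_CH3CH2COOH) = 4.921 + log(0.179/0.544) = 4.921 + (-0.483)

pH = 4.44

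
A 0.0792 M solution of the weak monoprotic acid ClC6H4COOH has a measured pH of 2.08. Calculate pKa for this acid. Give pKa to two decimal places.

pKa = 3.01

[H+] = 10^(-2.08) = 8.32 × 10^-3 M
At equilibrium [HA] = 0.0792 − 8.32 × 10^-3 = 7.09 × 10^-2 M
Ka = [H+][A-]/[HA] = (8.32 × 10^-3)² / 7.09 × 10^-2 = 9.76 × 10^-4
pKa = -log(9.76 × 10^-4) = 3.01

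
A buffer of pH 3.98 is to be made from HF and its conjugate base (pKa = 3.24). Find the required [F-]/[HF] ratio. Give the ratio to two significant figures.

ratio = 5.5

pH = pKa + log(r) ⇒ log(r) = 3.98 − 3.24 = +0.74
r = [F-]/[HF] = 10^(+0.74) = 5.5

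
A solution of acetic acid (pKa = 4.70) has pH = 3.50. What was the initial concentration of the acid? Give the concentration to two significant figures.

C₀ = 5.3 × 10^-3 M

[H+] = 10^(-3.50) = 3.16 × 10^-4 M = x
Ka = 10^(−4.70) = 2.00 × 10^-5
Ka = x²/(C₀ − x) ⇒ C₀ = x + x²/Ka
C₀ = 3.16 × 10^-4 + (3.16 × 10^-4)²/(2.00 × 10^-5) = 5.31 × 10^-3 M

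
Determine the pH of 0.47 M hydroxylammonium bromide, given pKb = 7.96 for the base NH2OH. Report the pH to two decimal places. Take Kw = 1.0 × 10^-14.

pH = 3.18

NH3OH+ is the conjugate acid of the weak base NH2OH.
Kb = 10^(−7.96) = 1.10 × 10^-8
Ka = Kw/Kb = 1.0×10^-14 / 1.10 × 10^-8 = 9.09 × 10^-7
Let x = [H+] at equilibrium. Ka = x²/(0.47 − x).
Since Ka ≪ C₀, x ≈ √(Ka·C₀) = 6.54 × 10^-4 M.
Check: 0.14% ionized — well under 5%, approximation valid.
pH = −log[H+] = −log(6.54 × 10^-4) = 3.18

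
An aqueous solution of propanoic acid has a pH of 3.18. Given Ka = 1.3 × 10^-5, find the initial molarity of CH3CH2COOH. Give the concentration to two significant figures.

[H+] = 10^(-3.18) = 6.61 × 10^-4 M = x
Ka = x²/(C₀ − x) ⇒ C₀ = x + x²/Ka
C₀ = 6.61 × 10^-4 + (6.61 × 10^-4)²/(1.3 × 10^-5) = 3.43 × 10^-2 M

C₀ = 3.4 × 10^-2 M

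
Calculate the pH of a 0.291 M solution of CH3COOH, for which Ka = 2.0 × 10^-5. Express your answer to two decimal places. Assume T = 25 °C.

CH3COOH ⇌ CH3COO- + H+
Ka = x²/(0.291 − x) = 2.0 × 10^-5
Since Ka ≪ C₀, x ≈ √(Ka·C₀) = 2.41 × 10^-3 M.
(x/C₀ = 0.83% < 5%, so the approximation holds.)
pH = −log[H+] = −log(2.41 × 10^-3) = 2.62

pH = 2.62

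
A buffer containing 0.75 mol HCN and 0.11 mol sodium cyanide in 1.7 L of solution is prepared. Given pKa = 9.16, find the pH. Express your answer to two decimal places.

Henderson–Hasselbalch: pH = pKa + log([CN-]/[HCN]) = 9.16 + log(0.11/0.75)
pH = 9.16 + (-0.834) = 8.33

pH = 8.33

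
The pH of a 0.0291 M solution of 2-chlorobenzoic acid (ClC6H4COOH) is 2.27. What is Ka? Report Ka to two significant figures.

[H+] = 10^(-2.27) = 5.37 × 10^-3 M
At equilibrium [HA] = 0.0291 − 5.37 × 10^-3 = 2.37 × 10^-2 M
Ka = [H+][A-]/[HA] = (5.37 × 10^-3)² / 2.37 × 10^-2 = 1.2 × 10^-3

Ka = 1.2 × 10^-3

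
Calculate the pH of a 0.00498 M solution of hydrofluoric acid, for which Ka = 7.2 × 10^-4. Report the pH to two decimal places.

pH = 2.80

HF ⇌ F- + H+
Ka = x²/(0.00498 − x) = 7.2 × 10^-4
Here C₀/Ka ≈ 6.92, so the small-x approximation fails. Use the quadratic:
x = (−Ka + √(Ka² + 4·Ka·C₀))/2 = 1.57 × 10^-3 M
pH = −log(1.57 × 10^-3) = 2.80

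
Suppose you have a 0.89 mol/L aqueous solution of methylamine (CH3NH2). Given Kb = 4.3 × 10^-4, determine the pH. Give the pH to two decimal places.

CH3NH2 + H2O ⇌ CH3NH3+ + OH-
Let x = [OH-] at equilibrium. Kb = x²/(0.89 − x).
Assume x ≪ 0.89: x ≈ √(4.3 × 10^-4 × 0.89) = 1.96 × 10^-2 M
pOH = −log(1.96 × 10^-2) = 1.71; pH = 14.00 − 1.71 = 12.29

pH = 12.29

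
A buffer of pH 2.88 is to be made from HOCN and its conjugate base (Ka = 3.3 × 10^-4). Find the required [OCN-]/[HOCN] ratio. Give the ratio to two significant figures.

pKa = -log(3.3 × 10^-4) = 3.481
pH = pKa + log(r) ⇒ log(r) = 2.88 − 3.481 = -0.601
r = [OCN-]/[HOCN] = 10^(-0.601) = 0.251

ratio = 0.25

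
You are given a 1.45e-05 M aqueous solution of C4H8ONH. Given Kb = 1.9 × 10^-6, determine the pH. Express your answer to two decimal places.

C4H8ONH + H2O ⇌ C4H8ONH2+ + OH-
From the ICE table, Kb = [OH-]²/(1.45e-05 − [OH-]) = 1.9 × 10^-6.
[OH-] is not negligible relative to C₀; solve [OH-]² + 1.9e-06·[OH-] − 2.76e-11 = 0.
[OH-] = [−1.9e-06 + √(1.9e-06² + 1.1e-10)]/2 = 4.38 × 10^-6 M
pOH = −log(4.38 × 10^-6) = 5.36; pH = 14.00 − 5.36 = 8.64

pH = 8.64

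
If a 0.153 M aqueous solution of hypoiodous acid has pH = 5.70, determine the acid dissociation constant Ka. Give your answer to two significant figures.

[H+] = 10^(-5.70) = 2.00 × 10^-6 M
At equilibrium [HA] = 0.153 − 2.00 × 10^-6 = 1.53 × 10^-1 M
Ka = [H+][A-]/[HA] = (2.00 × 10^-6)² / 1.53 × 10^-1 = 2.6 × 10^-11

Ka = 2.6 × 10^-11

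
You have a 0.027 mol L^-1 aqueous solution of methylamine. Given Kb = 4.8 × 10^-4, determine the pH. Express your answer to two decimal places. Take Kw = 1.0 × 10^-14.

pH = 11.53

CH3NH2 + H2O ⇌ CH3NH3+ + OH-
Kb = x²/(0.027 − x) = 4.8 × 10^-4
x is not negligible relative to C₀; solve x² + 0.00048·x − 1.3e-05 = 0.
x = [−0.00048 + √(0.00048² + 5.18e-05)]/2 = 3.37 × 10^-3 M
pOH = −log(3.37 × 10^-3) = 2.47; pH = 14.00 − 2.47 = 11.53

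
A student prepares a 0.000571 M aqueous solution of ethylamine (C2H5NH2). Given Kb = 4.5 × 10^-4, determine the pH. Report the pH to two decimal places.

pH = 10.52

C2H5NH2 + H2O ⇌ C2H5NH3+ + OH-
From the ICE table, Kb = [OH-]²/(0.000571 − [OH-]) = 4.5 × 10^-4.
[OH-] is not negligible relative to C₀; solve [OH-]² + 0.00045·[OH-] − 2.57e-07 = 0.
[OH-] = (−Kb + √(Kb² + 4·Kb·C₀))/2 = 3.30 × 10^-4 M
pOH = −log(3.30 × 10^-4) = 3.48; pH = 14.00 − 3.48 = 10.52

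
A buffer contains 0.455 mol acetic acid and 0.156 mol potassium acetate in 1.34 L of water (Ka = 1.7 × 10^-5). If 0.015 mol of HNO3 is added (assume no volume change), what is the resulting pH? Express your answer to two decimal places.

pH = 4.25

After neutralization: n(CH3COOH) = 0.47 mol, n(CH3COO-) = 0.141 mol.
pKa = −log(1.7 × 10^-5) = 4.770
pH = pKa + log(n_CH3COO-/n_CH3COOH) = 4.770 + log(0.141/0.47) = 4.770 + (-0.523)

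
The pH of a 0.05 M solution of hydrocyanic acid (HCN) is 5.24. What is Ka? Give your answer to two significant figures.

Ka = 6.6 × 10^-10

[H+] = 10^(-5.24) = 5.75 × 10^-6 M
At equilibrium [HA] = 0.05 − 5.75 × 10^-6 = 5.00 × 10^-2 M
Ka = [H+][A-]/[HA] = (5.75 × 10^-6)² / 5.00 × 10^-2 = 6.6 × 10^-10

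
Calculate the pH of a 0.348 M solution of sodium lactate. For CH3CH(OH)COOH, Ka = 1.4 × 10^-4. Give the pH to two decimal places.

CH3CH(OH)COO- is the conjugate base of the weak acid CH3CH(OH)COOH.
Kb = Kw/Ka = 1.0×10^-14 / 1.4 × 10^-4 = 7.14 × 10^-11
From the ICE table, Kb = [OH-]²/(0.348 − [OH-]) = 7.14 × 10^-11.
Neglecting [OH-] in the denominator: [OH-] = √(7.14 × 10^-11 × 0.348) = 4.98 × 10^-6 M
Check: 0.0014% ionized — well under 5%, approximation valid.
pOH = 5.30, so pH = 14.00 − pOH = 8.70

pH = 8.70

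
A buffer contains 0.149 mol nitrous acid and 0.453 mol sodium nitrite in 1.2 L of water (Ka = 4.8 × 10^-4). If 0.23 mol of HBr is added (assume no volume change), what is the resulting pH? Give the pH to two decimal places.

pH = 3.09

After neutralization: n(HNO2) = 0.379 mol, n(NO2-) = 0.223 mol.
pKa = −log(4.8 × 10^-4) = 3.319
Henderson–Hasselbalch with mole ratio 0.223/0.379: pH = 3.319 + (-0.230)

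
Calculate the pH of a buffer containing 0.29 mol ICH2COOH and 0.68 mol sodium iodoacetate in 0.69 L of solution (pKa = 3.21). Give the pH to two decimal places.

Henderson–Hasselbalch: pH = pKa + log([ICH2COO-]/[ICH2COOH]) = 3.21 + log(0.68/0.29)
pH = 3.21 + (+0.370) = 3.58

pH = 3.58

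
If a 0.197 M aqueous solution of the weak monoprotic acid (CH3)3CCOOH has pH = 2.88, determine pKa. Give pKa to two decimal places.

[H+] = 10^(-2.88) = 1.32 × 10^-3 M
At equilibrium [HA] = 0.197 − 1.32 × 10^-3 = 1.96 × 10^-1 M
Ka = [H+][A-]/[HA] = (1.32 × 10^-3)² / 1.96 × 10^-1 = 8.89 × 10^-6
pKa = -log(8.89 × 10^-6) = 5.05

pKa = 5.05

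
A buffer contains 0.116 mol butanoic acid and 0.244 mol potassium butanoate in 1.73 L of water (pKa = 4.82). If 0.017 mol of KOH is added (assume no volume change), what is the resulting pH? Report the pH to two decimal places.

pH = 5.24

After neutralization: n(CH3(CH2)2COOH) = 0.099 mol, n(CH3(CH2)2COO-) = 0.261 mol.
Henderson–Hasselbalch with mole ratio 0.261/0.099: pH = 4.82 + (+0.421)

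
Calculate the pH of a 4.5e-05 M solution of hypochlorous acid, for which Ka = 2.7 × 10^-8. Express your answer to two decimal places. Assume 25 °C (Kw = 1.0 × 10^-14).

HOCl ⇌ OCl- + H+
From the ICE table, Ka = x²/(4.5e-05 − x) = 2.7 × 10^-8.
Since Ka ≪ C₀, x ≈ √(Ka·C₀) = 1.10 × 10^-6 M.
Check: 2.4% ionized — well under 5%, approximation valid.
pH = −log(1.10 × 10^-6) = 5.96

pH = 5.96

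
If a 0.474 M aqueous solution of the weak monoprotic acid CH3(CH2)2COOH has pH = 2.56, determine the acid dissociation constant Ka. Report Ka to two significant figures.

Ka = 1.6 × 10^-5

[H+] = 10^(-2.56) = 2.75 × 10^-3 M
At equilibrium [HA] = 0.474 − 2.75 × 10^-3 = 4.71 × 10^-1 M
Ka = [H+][A-]/[HA] = (2.75 × 10^-3)² / 4.71 × 10^-1 = 1.6 × 10^-5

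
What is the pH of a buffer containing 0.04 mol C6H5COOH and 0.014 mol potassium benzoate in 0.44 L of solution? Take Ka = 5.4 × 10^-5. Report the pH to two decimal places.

pH = 3.81

pKa = −log(5.4 × 10^-5) = 4.268
Henderson–Hasselbalch: pH = pKa + log([C6H5COO-]/[C6H5COOH]) = 4.268 + log(0.014/0.04)
pH = 4.268 + (-0.456) = 3.81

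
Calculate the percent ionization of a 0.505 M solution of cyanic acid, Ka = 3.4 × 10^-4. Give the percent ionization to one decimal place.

HOCN ⇌ OCN- + H+; let x = [H+] at equilibrium.
x ≈ √(Ka·C₀) = √(3.4 × 10^-4 × 0.505) = 1.31 × 10^-2 M
Fraction ionized = 1.31 × 10^-2 / 0.505 = 0.0259 → 2.6%

2.6%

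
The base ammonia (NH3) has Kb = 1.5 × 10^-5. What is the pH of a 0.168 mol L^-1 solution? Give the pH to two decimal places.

pH = 11.20

NH3 + H2O ⇌ NH4+ + OH-
Kb = x²/(0.168 − x) = 1.5 × 10^-5
Since Kb ≪ C₀, x ≈ √(Kb·C₀) = 1.59 × 10^-3 M.
pOH = 2.80, so pH = 14.00 − pOH = 11.20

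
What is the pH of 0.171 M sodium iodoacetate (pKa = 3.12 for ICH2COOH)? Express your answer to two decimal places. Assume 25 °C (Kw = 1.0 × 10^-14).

ICH2COO- is the conjugate base of the weak acid ICH2COOH.
Ka = 10^(−3.12) = 7.59 × 10^-4
Kb = Kw/Ka = 1.0×10^-14 / 7.59 × 10^-4 = 1.32 × 10^-11
Kb = x²/(0.171 − x) = 1.32 × 10^-11
Assume x ≪ 0.171: x ≈ √(1.32 × 10^-11 × 0.171) = 1.50 × 10^-6 M
Check: 0.00088% ionized — well under 5%, approximation valid.
pOH = −log(1.50 × 10^-6) = 5.82; pH = 14.00 − 5.82 = 8.18

pH = 8.18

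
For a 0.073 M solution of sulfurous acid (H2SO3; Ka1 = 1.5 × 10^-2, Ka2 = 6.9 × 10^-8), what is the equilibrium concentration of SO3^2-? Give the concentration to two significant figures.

6.9 × 10^-8 M

First ionization gives [H+] ≈ [HSO3-] = 2.64 × 10^-2 M.
Second step: Ka2 = [H+][SO3^2-]/[HSO3-] ≈ [SO3^2-] (since [H+] ≈ [HSO3-]).
So [SO3^2-] ≈ Ka2.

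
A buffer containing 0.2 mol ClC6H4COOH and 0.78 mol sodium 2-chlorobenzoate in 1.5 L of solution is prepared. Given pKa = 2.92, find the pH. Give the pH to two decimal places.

pH = 3.51

Henderson–Hasselbalch: pH = pKa + log([ClC6H4COO-]/[ClC6H4COOH]) = 2.92 + log(0.78/0.2)
pH = 2.92 + (+0.591) = 3.51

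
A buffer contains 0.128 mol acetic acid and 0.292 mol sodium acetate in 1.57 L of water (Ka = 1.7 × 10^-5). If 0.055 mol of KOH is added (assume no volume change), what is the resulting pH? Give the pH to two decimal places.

After neutralization: n(CH3COOH) = 0.073 mol, n(CH3COO-) = 0.347 mol.
pKa = −log(1.7 × 10^-5) = 4.770
pH = pKa + log([A⁻]/[HA]) = 4.770 + log(0.347/0.073) = 4.770 +0.677

pH = 5.45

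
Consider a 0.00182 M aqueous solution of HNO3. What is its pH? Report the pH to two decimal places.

HNO3 is a strong acid and dissociates completely, so [H+] = 0.00182 M.
pH = -log(0.00182) = 2.74

pH = 2.74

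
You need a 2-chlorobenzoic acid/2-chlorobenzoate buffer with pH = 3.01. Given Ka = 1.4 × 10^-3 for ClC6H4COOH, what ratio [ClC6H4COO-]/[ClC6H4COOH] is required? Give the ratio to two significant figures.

ratio = 1.4

pKa = -log(1.4 × 10^-3) = 2.854
pH = pKa + log(r) ⇒ log(r) = 3.01 − 2.854 = +0.156
r = [ClC6H4COO-]/[ClC6H4COOH] = 10^(+0.156) = 1.43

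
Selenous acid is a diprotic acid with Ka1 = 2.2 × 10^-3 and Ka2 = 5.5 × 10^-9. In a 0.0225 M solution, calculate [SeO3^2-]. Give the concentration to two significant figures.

5.5 × 10^-9 M

First ionization gives [H+] ≈ [HSeO3-] = 6.02 × 10^-3 M.
Second step: Ka2 = [H+][SeO3^2-]/[HSeO3-] ≈ [SeO3^2-] (since [H+] ≈ [HSeO3-]).
So [SeO3^2-] ≈ Ka2.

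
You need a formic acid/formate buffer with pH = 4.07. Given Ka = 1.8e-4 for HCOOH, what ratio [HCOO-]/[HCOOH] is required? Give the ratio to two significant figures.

ratio = 2.1

pKa = -log(1.8 × 10^-4) = 3.745
pH = pKa + log(r) ⇒ log(r) = 4.07 − 3.745 = +0.325
r = [HCOO-]/[HCOOH] = 10^(+0.325) = 2.11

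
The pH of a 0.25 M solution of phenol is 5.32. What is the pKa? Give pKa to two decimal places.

[H+] = 10^(-5.32) = 4.79 × 10^-6 M
At equilibrium [HA] = 0.25 − 4.79 × 10^-6 = 2.50 × 10^-1 M
Ka = [H+][A-]/[HA] = (4.79 × 10^-6)² / 2.50 × 10^-1 = 9.18 × 10^-11
pKa = -log(9.18 × 10^-11) = 10.04

pKa = 10.04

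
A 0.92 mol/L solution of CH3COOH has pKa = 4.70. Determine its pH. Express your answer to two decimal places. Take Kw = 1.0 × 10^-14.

CH3COOH ⇌ CH3COO- + H+
Ka = 10^(−4.70) = 2.00 × 10^-5
From the ICE table, Ka = [H+]²/(0.92 − [H+]) = 2.00 × 10^-5.
Assume [H+] ≪ 0.92: [H+] ≈ √(2.00 × 10^-5 × 0.92) = 4.29 × 10^-3 M
([H+]/C₀ = 0.47% < 5%, so the approximation holds.)
pH = −log(4.29 × 10^-3) = 2.37

pH = 2.37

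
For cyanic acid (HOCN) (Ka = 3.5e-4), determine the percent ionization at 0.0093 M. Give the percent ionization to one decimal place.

17.6%

HOCN ⇌ OCN- + H+; let x = [H+] at equilibrium.
Solve x² + 0.00035x − 3.25e-06 = 0 → x = 1.64 × 10^-3 M
Fraction ionized = 1.64 × 10^-3 / 0.0093 = 0.1763 → 17.6%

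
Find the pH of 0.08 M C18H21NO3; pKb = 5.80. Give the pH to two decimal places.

C18H21NO3 + H2O ⇌ C18H22NO3+ + OH-
Kb = 10^(−5.80) = 1.58 × 10^-6
Let x = [OH-] at equilibrium. Kb = x²/(0.08 − x).
Neglecting x in the denominator: x = √(1.58 × 10^-6 × 0.08) = 3.56 × 10^-4 M
(x/C₀ = 0.44% < 5%, so the approximation holds.)
pOH = 3.45, so pH = 14.00 − pOH = 10.55

pH = 10.55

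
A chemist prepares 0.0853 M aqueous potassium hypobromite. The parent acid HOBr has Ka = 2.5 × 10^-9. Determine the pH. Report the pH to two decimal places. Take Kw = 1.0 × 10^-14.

OBr- is the conjugate base of the weak acid HOBr.
Kb = Kw/Ka = 1.0×10^-14 / 2.5 × 10^-9 = 4.00 × 10^-6
Let x = [OH-] at equilibrium. Kb = x²/(0.0853 − x).
Since Kb ≪ C₀, x ≈ √(Kb·C₀) = 5.84 × 10^-4 M.
Check: 0.68% ionized — well under 5%, approximation valid.
pOH = −log(5.84 × 10^-4) = 3.23; pH = 14.00 − 3.23 = 10.77

pH = 10.77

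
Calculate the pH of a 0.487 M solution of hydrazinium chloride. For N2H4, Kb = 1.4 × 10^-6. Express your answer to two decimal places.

N2H5+ is the conjugate acid of the weak base N2H4.
Ka = Kw/Kb = 1.0×10^-14 / 1.4 × 10^-6 = 7.14 × 10^-9
From the ICE table, Ka = [H+]²/(0.487 − [H+]) = 7.14 × 10^-9.
Since Ka ≪ C₀, [H+] ≈ √(Ka·C₀) = 5.90 × 10^-5 M.
Check: 0.012% ionized — well under 5%, approximation valid.
pH = −log(5.90 × 10^-5) = 4.23

pH = 4.23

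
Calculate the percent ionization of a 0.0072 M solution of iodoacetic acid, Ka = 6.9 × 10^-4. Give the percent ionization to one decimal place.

26.5%

ICH2COOH ⇌ ICH2COO- + H+; let x = [H+] at equilibrium.
Solve x² + 0.00069x − 4.97e-06 = 0 → x = 1.91 × 10^-3 M
% ionization = x/C₀ × 100% = 1.91 × 10^-3/0.0072 × 100% = 26.5%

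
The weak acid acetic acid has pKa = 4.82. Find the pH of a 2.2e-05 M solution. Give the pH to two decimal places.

CH3COOH ⇌ CH3COO- + H+
Ka = 10^(−4.82) = 1.51 × 10^-5
Ka = x²/(2.2e-05 − x) = 1.51 × 10^-5
The 5% rule fails; solving x² + Ka·x − Ka·C₀ = 0 exactly:
x = (−Ka + √(Ka² + 4·Ka·C₀))/2 = 1.22 × 10^-5 M
pH = −log(1.22 × 10^-5) = 4.91

pH = 4.91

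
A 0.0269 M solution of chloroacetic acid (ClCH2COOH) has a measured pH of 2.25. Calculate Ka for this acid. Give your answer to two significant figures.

Ka = 1.5 × 10^-3

[H+] = 10^(-2.25) = 5.62 × 10^-3 M
At equilibrium [HA] = 0.0269 − 5.62 × 10^-3 = 2.13 × 10^-2 M
Ka = [H+][A-]/[HA] = (5.62 × 10^-3)² / 2.13 × 10^-2 = 1.5 × 10^-3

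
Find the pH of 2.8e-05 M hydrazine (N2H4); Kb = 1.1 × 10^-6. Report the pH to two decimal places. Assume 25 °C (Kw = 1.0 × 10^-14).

N2H4 + H2O ⇌ N2H5+ + OH-
Kb = [OH-]²/(2.8e-05 − [OH-]) = 1.1 × 10^-6
The 5% rule fails; solving [OH-]² + Kb·[OH-] − Kb·C₀ = 0 exactly:
[OH-] = (−Kb + √(Kb² + 4·Kb·C₀))/2 = 5.03 × 10^-6 M
pOH = 5.30, so pH = 14.00 − pOH = 8.70

pH = 8.70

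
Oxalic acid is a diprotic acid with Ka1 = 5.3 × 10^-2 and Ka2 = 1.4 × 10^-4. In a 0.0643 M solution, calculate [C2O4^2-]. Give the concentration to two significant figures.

1.4 × 10^-4 M

First ionization gives [H+] ≈ [HC2O4-] = 3.76 × 10^-2 M.
Second step: Ka2 = [H+][C2O4^2-]/[HC2O4-] ≈ [C2O4^2-] (since [H+] ≈ [HC2O4-]).
So [C2O4^2-] ≈ Ka2.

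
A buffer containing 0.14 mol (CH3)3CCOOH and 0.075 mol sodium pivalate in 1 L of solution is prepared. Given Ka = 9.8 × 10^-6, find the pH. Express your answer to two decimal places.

pKa = −log(9.8 × 10^-6) = 5.009
pH = pKa + log([A⁻]/[HA]) = 5.009 + log(0.075/0.14)
pH = 5.009 + (-0.271) = 4.74

pH = 4.74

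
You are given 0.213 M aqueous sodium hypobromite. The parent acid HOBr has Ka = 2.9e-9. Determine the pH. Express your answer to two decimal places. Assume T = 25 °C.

OBr- is the conjugate base of the weak acid HOBr.
Kb = Kw/Ka = 1.0×10^-14 / 2.9 × 10^-9 = 3.45 × 10^-6
Kb = [OH-]²/(0.213 − [OH-]) = 3.45 × 10^-6
Since Kb ≪ C₀, [OH-] ≈ √(Kb·C₀) = 8.57 × 10^-4 M.
([OH-]/C₀ = 0.4% < 5%, so the approximation holds.)
pOH = −log(8.57 × 10^-4) = 3.07; pH = 14.00 − 3.07 = 10.93

pH = 10.93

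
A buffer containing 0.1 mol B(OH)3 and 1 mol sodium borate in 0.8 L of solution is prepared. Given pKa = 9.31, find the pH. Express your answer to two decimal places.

pH = 10.31

Using pH = pKa + log([base]/[acid]) with [base]/[acid] = 1/0.1:
pH = 9.31 + (+1.000) = 10.31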